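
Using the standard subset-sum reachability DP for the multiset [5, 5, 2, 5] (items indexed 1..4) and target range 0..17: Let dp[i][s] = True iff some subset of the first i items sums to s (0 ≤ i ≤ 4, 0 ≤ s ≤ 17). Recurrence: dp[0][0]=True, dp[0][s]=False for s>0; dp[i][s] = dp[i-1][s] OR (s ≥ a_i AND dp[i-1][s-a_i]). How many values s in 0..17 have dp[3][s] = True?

6

i\s   0   1   2   3   4   5   6   7   8   9  10  11  12  13  14  15  16  17
  0   T   F   F   F   F   F   F   F   F   F   F   F   F   F   F   F   F   F
  1   T   F   F   F   F   T   F   F   F   F   F   F   F   F   F   F   F   F
  2   T   F   F   F   F   T   F   F   F   F   T   F   F   F   F   F   F   F
  3   T   F   T   F   F   T   F   T   F   F   T   F   T   F   F   F   F   F
  4   T   F   T   F   F   T   F   T   F   F   T   F   T   F   F   T   F   T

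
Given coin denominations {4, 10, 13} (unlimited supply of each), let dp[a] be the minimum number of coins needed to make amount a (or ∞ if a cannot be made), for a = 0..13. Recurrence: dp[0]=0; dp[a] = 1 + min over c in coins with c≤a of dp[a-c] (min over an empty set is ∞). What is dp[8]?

2

 a  0  1  2  3  4  5  6  7  8  9 10 11 12 13
dp  0  -  -  -  1  -  -  -  2  -  1  -  3  1
(- denotes ∞ / unreachable)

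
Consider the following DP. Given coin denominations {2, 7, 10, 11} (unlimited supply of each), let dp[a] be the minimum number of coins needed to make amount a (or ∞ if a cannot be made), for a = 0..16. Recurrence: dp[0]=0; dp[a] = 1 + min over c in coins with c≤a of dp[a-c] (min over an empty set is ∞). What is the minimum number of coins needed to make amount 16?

3

 a  0  1  2  3  4  5  6  7  8  9 10 11 12 13 14 15 16
dp  0  -  1  -  2  -  3  1  4  2  1  1  2  2  2  3  3
(- denotes ∞ / unreachable)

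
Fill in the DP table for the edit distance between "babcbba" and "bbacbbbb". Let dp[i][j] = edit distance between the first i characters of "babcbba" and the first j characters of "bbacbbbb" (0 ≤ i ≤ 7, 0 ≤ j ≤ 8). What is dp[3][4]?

   ''  b  b  a  c  b  b  b  b
''  0  1  2  3  4  5  6  7  8
 b  1  0  1  2  3  4  5  6  7
 a  2  1  1  1  2  3  4  5  6
 b  3  2  1  2  2  2  3  4  5
 c  4  3  2  2  2  3  3  4  5
 b  5  4  3  3  3  2  3  3  4
 b  6  5  4  4  4  3  2  3  3
 a  7  6  5  4  5  4  3  3  4

2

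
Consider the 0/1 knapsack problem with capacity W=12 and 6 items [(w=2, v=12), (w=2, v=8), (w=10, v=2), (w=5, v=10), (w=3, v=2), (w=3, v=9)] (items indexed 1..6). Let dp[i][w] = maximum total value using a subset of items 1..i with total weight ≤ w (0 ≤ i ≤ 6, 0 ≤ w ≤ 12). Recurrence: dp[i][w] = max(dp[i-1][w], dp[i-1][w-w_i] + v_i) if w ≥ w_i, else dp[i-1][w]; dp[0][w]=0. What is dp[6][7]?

i\w   0   1   2   3   4   5   6   7   8   9  10  11  12
  0   0   0   0   0   0   0   0   0   0   0   0   0   0
  1   0   0  12  12  12  12  12  12  12  12  12  12  12
  2   0   0  12  12  20  20  20  20  20  20  20  20  20
  3   0   0  12  12  20  20  20  20  20  20  20  20  20
  4   0   0  12  12  20  20  20  22  22  30  30  30  30
  5   0   0  12  12  20  20  20  22  22  30  30  30  32
  6   0   0  12  12  20  21  21  29  29  30  31  31  39

29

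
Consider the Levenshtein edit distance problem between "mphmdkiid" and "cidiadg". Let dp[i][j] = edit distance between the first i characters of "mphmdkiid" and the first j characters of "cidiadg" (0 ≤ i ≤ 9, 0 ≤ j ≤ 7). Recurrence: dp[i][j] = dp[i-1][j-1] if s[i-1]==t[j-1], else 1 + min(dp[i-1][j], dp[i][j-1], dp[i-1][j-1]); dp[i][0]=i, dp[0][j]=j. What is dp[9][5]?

7

   ''  c  i  d  i  a  d  g
''  0  1  2  3  4  5  6  7
 m  1  1  2  3  4  5  6  7
 p  2  2  2  3  4  5  6  7
 h  3  3  3  3  4  5  6  7
 m  4  4  4  4  4  5  6  7
 d  5  5  5  4  5  5  5  6
 k  6  6  6  5  5  6  6  6
 i  7  7  6  6  5  6  7  7
 i  8  8  7  7  6  6  7  8
 d  9  9  8  7  7  7  6  7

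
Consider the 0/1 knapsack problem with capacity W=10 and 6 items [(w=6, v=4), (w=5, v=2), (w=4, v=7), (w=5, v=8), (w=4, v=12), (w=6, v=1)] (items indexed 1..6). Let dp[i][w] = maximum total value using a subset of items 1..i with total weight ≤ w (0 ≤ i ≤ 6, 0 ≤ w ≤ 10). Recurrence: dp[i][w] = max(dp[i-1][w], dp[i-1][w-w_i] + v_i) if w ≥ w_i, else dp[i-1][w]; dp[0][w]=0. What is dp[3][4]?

i\w   0   1   2   3   4   5   6   7   8   9  10
  0   0   0   0   0   0   0   0   0   0   0   0
  1   0   0   0   0   0   0   4   4   4   4   4
  2   0   0   0   0   0   2   4   4   4   4   4
  3   0   0   0   0   7   7   7   7   7   9  11
  4   0   0   0   0   7   8   8   8   8  15  15
  5   0   0   0   0  12  12  12  12  19  20  20
  6   0   0   0   0  12  12  12  12  19  20  20

7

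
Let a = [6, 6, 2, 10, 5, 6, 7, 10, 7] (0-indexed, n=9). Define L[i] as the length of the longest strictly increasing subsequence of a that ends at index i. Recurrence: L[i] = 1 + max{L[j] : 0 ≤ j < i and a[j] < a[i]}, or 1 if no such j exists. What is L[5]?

   i    0    1    2    3    4    5    6    7    8
a[i]    6    6    2   10    5    6    7   10    7
L[i]    1    1    1    2    2    3    4    5    4

3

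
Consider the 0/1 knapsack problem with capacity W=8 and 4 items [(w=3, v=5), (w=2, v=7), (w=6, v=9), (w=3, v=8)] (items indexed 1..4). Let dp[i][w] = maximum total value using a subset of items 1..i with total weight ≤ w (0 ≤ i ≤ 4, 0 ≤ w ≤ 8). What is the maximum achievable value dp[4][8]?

i\w   0   1   2   3   4   5   6   7   8
  0   0   0   0   0   0   0   0   0   0
  1   0   0   0   5   5   5   5   5   5
  2   0   0   7   7   7  12  12  12  12
  3   0   0   7   7   7  12  12  12  16
  4   0   0   7   8   8  15  15  15  20

20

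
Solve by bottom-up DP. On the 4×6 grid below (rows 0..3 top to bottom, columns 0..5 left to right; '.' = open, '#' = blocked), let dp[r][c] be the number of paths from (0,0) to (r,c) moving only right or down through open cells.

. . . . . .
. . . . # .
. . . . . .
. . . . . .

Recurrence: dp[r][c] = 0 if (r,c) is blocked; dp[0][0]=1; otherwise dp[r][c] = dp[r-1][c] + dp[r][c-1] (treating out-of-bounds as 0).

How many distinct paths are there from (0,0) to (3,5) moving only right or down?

r\c   0   1   2   3   4   5
  0   1   1   1   1   1   1
  1   1   2   3   4   0   1
  2   1   3   6  10  10  11
  3   1   4  10  20  30  41

41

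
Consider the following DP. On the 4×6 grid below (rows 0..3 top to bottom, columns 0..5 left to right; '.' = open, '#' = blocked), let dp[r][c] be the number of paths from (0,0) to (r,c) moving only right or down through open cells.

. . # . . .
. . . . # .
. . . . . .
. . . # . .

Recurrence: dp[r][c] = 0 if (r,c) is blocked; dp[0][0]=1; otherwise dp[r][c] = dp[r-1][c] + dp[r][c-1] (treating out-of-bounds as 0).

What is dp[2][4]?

7

r\c   0   1   2   3   4   5
  0   1   1   0   0   0   0
  1   1   2   2   2   0   0
  2   1   3   5   7   7   7
  3   1   4   9   0   7  14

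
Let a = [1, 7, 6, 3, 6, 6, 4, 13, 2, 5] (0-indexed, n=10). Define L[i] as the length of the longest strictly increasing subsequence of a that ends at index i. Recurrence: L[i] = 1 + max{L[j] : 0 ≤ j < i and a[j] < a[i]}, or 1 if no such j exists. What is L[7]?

   i    0    1    2    3    4    5    6    7    8    9
a[i]    1    7    6    3    6    6    4   13    2    5
L[i]    1    2    2    2    3    3    3    4    2    4

4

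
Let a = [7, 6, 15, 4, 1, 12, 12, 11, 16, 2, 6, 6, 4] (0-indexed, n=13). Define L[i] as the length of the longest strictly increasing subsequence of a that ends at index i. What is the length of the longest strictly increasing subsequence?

3

   i    0    1    2    3    4    5    6    7    8    9   10   11   12
a[i]    7    6   15    4    1   12   12   11   16    2    6    6    4
L[i]    1    1    2    1    1    2    2    2    3    2    3    3    3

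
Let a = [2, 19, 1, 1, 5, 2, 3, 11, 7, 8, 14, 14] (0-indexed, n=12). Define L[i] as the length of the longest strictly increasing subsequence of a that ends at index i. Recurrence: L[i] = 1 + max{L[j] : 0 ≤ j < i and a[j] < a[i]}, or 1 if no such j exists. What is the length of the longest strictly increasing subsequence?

   i    0    1    2    3    4    5    6    7    8    9   10   11
a[i]    2   19    1    1    5    2    3   11    7    8   14   14
L[i]    1    2    1    1    2    2    3    4    4    5    6    6

6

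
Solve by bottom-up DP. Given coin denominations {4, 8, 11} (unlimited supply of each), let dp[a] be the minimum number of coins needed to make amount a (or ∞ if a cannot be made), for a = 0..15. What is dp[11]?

1

 a  0  1  2  3  4  5  6  7  8  9 10 11 12 13 14 15
dp  0  -  -  -  1  -  -  -  1  -  -  1  2  -  -  2
(- denotes ∞ / unreachable)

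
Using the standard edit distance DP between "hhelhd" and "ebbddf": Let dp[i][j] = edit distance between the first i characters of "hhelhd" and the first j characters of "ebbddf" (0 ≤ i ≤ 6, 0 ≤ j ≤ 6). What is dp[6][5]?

5

   ''  e  b  b  d  d  f
''  0  1  2  3  4  5  6
 h  1  1  2  3  4  5  6
 h  2  2  2  3  4  5  6
 e  3  2  3  3  4  5  6
 l  4  3  3  4  4  5  6
 h  5  4  4  4  5  5  6
 d  6  5  5  5  4  5  6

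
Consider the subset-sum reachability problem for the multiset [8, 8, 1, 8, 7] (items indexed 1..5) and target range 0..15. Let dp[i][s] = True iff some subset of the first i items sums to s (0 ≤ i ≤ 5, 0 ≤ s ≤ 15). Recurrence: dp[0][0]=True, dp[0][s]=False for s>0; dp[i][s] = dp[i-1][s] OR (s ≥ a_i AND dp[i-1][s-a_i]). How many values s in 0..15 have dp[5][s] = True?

i\s   0   1   2   3   4   5   6   7   8   9  10  11  12  13  14  15
  0   T   F   F   F   F   F   F   F   F   F   F   F   F   F   F   F
  1   T   F   F   F   F   F   F   F   T   F   F   F   F   F   F   F
  2   T   F   F   F   F   F   F   F   T   F   F   F   F   F   F   F
  3   T   T   F   F   F   F   F   F   T   T   F   F   F   F   F   F
  4   T   T   F   F   F   F   F   F   T   T   F   F   F   F   F   F
  5   T   T   F   F   F   F   F   T   T   T   F   F   F   F   F   T

6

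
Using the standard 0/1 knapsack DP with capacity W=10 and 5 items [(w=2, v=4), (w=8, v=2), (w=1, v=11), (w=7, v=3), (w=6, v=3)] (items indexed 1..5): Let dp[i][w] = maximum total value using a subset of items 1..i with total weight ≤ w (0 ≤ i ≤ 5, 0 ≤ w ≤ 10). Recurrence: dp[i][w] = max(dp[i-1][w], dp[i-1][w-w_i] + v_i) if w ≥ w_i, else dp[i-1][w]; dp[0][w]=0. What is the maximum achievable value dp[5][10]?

i\w   0   1   2   3   4   5   6   7   8   9  10
  0   0   0   0   0   0   0   0   0   0   0   0
  1   0   0   4   4   4   4   4   4   4   4   4
  2   0   0   4   4   4   4   4   4   4   4   6
  3   0  11  11  15  15  15  15  15  15  15  15
  4   0  11  11  15  15  15  15  15  15  15  18
  5   0  11  11  15  15  15  15  15  15  18  18

18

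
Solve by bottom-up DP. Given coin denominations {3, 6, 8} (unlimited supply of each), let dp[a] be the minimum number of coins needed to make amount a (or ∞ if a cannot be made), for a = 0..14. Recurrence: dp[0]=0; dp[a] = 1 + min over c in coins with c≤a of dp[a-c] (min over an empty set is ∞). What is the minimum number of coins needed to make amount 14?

 a  0  1  2  3  4  5  6  7  8  9 10 11 12 13 14
dp  0  -  -  1  -  -  1  -  1  2  -  2  2  -  2
(- denotes ∞ / unreachable)

2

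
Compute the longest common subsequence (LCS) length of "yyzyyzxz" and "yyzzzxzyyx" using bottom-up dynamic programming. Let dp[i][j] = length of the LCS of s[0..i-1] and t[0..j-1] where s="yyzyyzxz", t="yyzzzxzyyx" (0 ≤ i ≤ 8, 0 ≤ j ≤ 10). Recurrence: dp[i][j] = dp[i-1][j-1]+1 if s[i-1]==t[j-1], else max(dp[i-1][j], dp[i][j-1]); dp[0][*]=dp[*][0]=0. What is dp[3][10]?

3

   ''  y  y  z  z  z  x  z  y  y  x
''  0  0  0  0  0  0  0  0  0  0  0
 y  0  1  1  1  1  1  1  1  1  1  1
 y  0  1  2  2  2  2  2  2  2  2  2
 z  0  1  2  3  3  3  3  3  3  3  3
 y  0  1  2  3  3  3  3  3  4  4  4
 y  0  1  2  3  3  3  3  3  4  5  5
 z  0  1  2  3  4  4  4  4  4  5  5
 x  0  1  2  3  4  4  5  5  5  5  6
 z  0  1  2  3  4  5  5  6  6  6  6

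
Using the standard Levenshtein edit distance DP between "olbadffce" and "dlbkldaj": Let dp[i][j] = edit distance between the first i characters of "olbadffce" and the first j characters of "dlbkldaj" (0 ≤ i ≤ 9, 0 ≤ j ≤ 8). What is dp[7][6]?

5

   ''  d  l  b  k  l  d  a  j
''  0  1  2  3  4  5  6  7  8
 o  1  1  2  3  4  5  6  7  8
 l  2  2  1  2  3  4  5  6  7
 b  3  3  2  1  2  3  4  5  6
 a  4  4  3  2  2  3  4  4  5
 d  5  4  4  3  3  3  3  4  5
 f  6  5  5  4  4  4  4  4  5
 f  7  6  6  5  5  5  5  5  5
 c  8  7  7  6  6  6  6  6  6
 e  9  8  8  7  7  7  7  7  7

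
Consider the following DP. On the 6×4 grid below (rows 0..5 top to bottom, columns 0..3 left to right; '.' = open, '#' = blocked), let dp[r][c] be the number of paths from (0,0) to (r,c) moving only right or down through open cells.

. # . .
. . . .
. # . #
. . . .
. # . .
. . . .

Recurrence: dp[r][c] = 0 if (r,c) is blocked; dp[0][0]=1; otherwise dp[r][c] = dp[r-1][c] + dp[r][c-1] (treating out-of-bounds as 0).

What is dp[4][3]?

r\c   0   1   2   3
  0   1   0   0   0
  1   1   1   1   1
  2   1   0   1   0
  3   1   1   2   2
  4   1   0   2   4
  5   1   1   3   7

4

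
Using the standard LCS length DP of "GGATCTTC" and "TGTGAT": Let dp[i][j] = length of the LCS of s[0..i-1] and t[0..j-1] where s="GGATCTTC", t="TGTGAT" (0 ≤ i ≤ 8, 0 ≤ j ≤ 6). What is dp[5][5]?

3

   ''  T  G  T  G  A  T
''  0  0  0  0  0  0  0
 G  0  0  1  1  1  1  1
 G  0  0  1  1  2  2  2
 A  0  0  1  1  2  3  3
 T  0  1  1  2  2  3  4
 C  0  1  1  2  2  3  4
 T  0  1  1  2  2  3  4
 T  0  1  1  2  2  3  4
 C  0  1  1  2  2  3  4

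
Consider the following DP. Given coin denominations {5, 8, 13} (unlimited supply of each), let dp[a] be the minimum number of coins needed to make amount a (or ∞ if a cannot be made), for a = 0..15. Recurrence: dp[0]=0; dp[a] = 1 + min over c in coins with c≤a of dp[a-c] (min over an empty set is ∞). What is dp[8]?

 a  0  1  2  3  4  5  6  7  8  9 10 11 12 13 14 15
dp  0  -  -  -  -  1  -  -  1  -  2  -  -  1  -  3
(- denotes ∞ / unreachable)

1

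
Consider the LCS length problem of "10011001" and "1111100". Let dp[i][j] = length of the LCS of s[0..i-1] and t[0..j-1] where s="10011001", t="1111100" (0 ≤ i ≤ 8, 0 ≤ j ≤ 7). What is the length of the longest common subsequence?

5

   ''  1  1  1  1  1  0  0
''  0  0  0  0  0  0  0  0
 1  0  1  1  1  1  1  1  1
 0  0  1  1  1  1  1  2  2
 0  0  1  1  1  1  1  2  3
 1  0  1  2  2  2  2  2  3
 1  0  1  2  3  3  3  3  3
 0  0  1  2  3  3  3  4  4
 0  0  1  2  3  3  3  4  5
 1  0  1  2  3  4  4  4  5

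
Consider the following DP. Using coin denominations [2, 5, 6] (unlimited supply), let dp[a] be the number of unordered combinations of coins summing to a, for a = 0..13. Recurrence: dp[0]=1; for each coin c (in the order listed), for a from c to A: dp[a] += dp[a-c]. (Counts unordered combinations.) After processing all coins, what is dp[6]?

2

after  coin     0     1     2     3     4     5     6     7     8     9    10    11    12    13
          2     1     0     1     0     1     0     1     0     1     0     1     0     1     0
          5     1     0     1     0     1     1     1     1     1     1     2     1     2     1
          6     1     0     1     0     1     1     2     1     2     1     3     2     4     2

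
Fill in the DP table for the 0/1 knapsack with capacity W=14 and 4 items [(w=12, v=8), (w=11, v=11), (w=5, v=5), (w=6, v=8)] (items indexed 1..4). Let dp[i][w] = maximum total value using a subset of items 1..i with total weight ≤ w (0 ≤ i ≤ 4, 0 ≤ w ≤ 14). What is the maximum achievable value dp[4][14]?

13

i\w   0   1   2   3   4   5   6   7   8   9  10  11  12  13  14
  0   0   0   0   0   0   0   0   0   0   0   0   0   0   0   0
  1   0   0   0   0   0   0   0   0   0   0   0   0   8   8   8
  2   0   0   0   0   0   0   0   0   0   0   0  11  11  11  11
  3   0   0   0   0   0   5   5   5   5   5   5  11  11  11  11
  4   0   0   0   0   0   5   8   8   8   8   8  13  13  13  13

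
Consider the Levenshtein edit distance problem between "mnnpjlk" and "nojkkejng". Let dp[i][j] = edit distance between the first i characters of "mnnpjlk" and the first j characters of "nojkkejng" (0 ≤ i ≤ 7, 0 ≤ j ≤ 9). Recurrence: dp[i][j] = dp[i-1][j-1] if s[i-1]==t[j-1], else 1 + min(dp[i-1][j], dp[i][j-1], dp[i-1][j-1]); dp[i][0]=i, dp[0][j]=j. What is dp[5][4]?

   ''  n  o  j  k  k  e  j  n  g
''  0  1  2  3  4  5  6  7  8  9
 m  1  1  2  3  4  5  6  7  8  9
 n  2  1  2  3  4  5  6  7  7  8
 n  3  2  2  3  4  5  6  7  7  8
 p  4  3  3  3  4  5  6  7  8  8
 j  5  4  4  3  4  5  6  6  7  8
 l  6  5  5  4  4  5  6  7  7  8
 k  7  6  6  5  4  4  5  6  7  8

4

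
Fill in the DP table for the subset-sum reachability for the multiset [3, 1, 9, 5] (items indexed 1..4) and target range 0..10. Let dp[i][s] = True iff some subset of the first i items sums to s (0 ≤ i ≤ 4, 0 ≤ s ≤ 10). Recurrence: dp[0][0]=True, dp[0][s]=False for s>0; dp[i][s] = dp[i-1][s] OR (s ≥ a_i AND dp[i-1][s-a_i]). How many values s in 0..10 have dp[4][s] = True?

i\s   0   1   2   3   4   5   6   7   8   9  10
  0   T   F   F   F   F   F   F   F   F   F   F
  1   T   F   F   T   F   F   F   F   F   F   F
  2   T   T   F   T   T   F   F   F   F   F   F
  3   T   T   F   T   T   F   F   F   F   T   T
  4   T   T   F   T   T   T   T   F   T   T   T

9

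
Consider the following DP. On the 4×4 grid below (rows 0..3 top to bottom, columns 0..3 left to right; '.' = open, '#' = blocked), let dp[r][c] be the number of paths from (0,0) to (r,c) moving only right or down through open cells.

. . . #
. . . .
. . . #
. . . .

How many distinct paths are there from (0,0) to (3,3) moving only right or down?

10

r\c   0   1   2   3
  0   1   1   1   0
  1   1   2   3   3
  2   1   3   6   0
  3   1   4  10  10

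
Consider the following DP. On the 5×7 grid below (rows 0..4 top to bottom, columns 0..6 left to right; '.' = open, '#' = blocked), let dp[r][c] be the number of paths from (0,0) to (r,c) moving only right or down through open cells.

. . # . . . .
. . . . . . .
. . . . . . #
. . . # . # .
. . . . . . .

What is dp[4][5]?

r\c   0   1   2   3   4   5   6
  0   1   1   0   0   0   0   0
  1   1   2   2   2   2   2   2
  2   1   3   5   7   9  11   0
  3   1   4   9   0   9   0   0
  4   1   5  14  14  23  23  23

23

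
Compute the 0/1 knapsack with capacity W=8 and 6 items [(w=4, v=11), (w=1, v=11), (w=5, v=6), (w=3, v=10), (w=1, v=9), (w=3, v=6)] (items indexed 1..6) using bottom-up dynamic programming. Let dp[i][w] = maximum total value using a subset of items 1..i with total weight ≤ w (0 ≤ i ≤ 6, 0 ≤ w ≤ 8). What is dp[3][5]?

i\w   0   1   2   3   4   5   6   7   8
  0   0   0   0   0   0   0   0   0   0
  1   0   0   0   0  11  11  11  11  11
  2   0  11  11  11  11  22  22  22  22
  3   0  11  11  11  11  22  22  22  22
  4   0  11  11  11  21  22  22  22  32
  5   0  11  20  20  21  30  31  31  32
  6   0  11  20  20  21  30  31  31  36

22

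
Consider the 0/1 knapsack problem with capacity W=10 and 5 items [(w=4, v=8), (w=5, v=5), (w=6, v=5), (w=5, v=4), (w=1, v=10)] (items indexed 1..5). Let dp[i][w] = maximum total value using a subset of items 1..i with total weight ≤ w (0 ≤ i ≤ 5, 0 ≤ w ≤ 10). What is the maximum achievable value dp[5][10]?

23

i\w   0   1   2   3   4   5   6   7   8   9  10
  0   0   0   0   0   0   0   0   0   0   0   0
  1   0   0   0   0   8   8   8   8   8   8   8
  2   0   0   0   0   8   8   8   8   8  13  13
  3   0   0   0   0   8   8   8   8   8  13  13
  4   0   0   0   0   8   8   8   8   8  13  13
  5   0  10  10  10  10  18  18  18  18  18  23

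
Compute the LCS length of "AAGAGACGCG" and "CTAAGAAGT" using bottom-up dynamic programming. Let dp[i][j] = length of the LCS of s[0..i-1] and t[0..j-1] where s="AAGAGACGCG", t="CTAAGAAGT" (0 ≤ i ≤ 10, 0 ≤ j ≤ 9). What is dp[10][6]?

4

   ''  C  T  A  A  G  A  A  G  T
''  0  0  0  0  0  0  0  0  0  0
 A  0  0  0  1  1  1  1  1  1  1
 A  0  0  0  1  2  2  2  2  2  2
 G  0  0  0  1  2  3  3  3  3  3
 A  0  0  0  1  2  3  4  4  4  4
 G  0  0  0  1  2  3  4  4  5  5
 A  0  0  0  1  2  3  4  5  5  5
 C  0  1  1  1  2  3  4  5  5  5
 G  0  1  1  1  2  3  4  5  6  6
 C  0  1  1  1  2  3  4  5  6  6
 G  0  1  1  1  2  3  4  5  6  6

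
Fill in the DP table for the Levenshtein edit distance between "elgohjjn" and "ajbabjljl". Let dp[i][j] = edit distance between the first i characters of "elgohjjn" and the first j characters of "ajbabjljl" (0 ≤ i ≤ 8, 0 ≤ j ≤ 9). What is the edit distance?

7

   ''  a  j  b  a  b  j  l  j  l
''  0  1  2  3  4  5  6  7  8  9
 e  1  1  2  3  4  5  6  7  8  9
 l  2  2  2  3  4  5  6  6  7  8
 g  3  3  3  3  4  5  6  7  7  8
 o  4  4  4  4  4  5  6  7  8  8
 h  5  5  5  5  5  5  6  7  8  9
 j  6  6  5  6  6  6  5  6  7  8
 j  7  7  6  6  7  7  6  6  6  7
 n  8  8  7  7  7  8  7  7  7  7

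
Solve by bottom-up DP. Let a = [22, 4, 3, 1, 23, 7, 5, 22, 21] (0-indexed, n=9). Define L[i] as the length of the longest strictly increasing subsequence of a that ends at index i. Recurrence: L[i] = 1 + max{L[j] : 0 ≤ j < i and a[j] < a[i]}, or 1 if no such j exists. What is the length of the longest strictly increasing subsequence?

3

   i    0    1    2    3    4    5    6    7    8
a[i]   22    4    3    1   23    7    5   22   21
L[i]    1    1    1    1    2    2    2    3    3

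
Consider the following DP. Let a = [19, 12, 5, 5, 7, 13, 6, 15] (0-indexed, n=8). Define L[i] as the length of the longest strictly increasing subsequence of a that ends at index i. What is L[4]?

   i    0    1    2    3    4    5    6    7
a[i]   19   12    5    5    7   13    6   15
L[i]    1    1    1    1    2    3    2    4

2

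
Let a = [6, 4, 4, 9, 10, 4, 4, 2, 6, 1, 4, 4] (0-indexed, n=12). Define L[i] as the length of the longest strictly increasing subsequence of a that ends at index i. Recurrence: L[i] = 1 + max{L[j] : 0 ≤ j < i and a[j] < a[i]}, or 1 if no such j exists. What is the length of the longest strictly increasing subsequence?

3

   i    0    1    2    3    4    5    6    7    8    9   10   11
a[i]    6    4    4    9   10    4    4    2    6    1    4    4
L[i]    1    1    1    2    3    1    1    1    2    1    2    2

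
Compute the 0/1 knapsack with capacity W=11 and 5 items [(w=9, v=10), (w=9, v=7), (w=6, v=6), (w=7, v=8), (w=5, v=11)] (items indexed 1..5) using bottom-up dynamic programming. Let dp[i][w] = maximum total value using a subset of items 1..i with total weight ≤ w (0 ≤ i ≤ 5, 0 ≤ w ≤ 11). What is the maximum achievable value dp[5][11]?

i\w   0   1   2   3   4   5   6   7   8   9  10  11
  0   0   0   0   0   0   0   0   0   0   0   0   0
  1   0   0   0   0   0   0   0   0   0  10  10  10
  2   0   0   0   0   0   0   0   0   0  10  10  10
  3   0   0   0   0   0   0   6   6   6  10  10  10
  4   0   0   0   0   0   0   6   8   8  10  10  10
  5   0   0   0   0   0  11  11  11  11  11  11  17

17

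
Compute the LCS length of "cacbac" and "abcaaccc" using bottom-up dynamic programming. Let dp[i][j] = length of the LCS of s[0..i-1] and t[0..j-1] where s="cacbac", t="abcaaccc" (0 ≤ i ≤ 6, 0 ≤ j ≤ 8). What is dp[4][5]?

   ''  a  b  c  a  a  c  c  c
''  0  0  0  0  0  0  0  0  0
 c  0  0  0  1  1  1  1  1  1
 a  0  1  1  1  2  2  2  2  2
 c  0  1  1  2  2  2  3  3  3
 b  0  1  2  2  2  2  3  3  3
 a  0  1  2  2  3  3  3  3  3
 c  0  1  2  3  3  3  4  4  4

2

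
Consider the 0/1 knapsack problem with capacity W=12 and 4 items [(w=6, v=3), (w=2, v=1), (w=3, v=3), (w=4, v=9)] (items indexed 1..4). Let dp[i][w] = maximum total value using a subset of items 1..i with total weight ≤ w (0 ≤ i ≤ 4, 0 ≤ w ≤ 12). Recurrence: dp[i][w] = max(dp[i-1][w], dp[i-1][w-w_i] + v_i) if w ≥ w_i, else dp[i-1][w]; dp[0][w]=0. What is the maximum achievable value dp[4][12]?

13

i\w   0   1   2   3   4   5   6   7   8   9  10  11  12
  0   0   0   0   0   0   0   0   0   0   0   0   0   0
  1   0   0   0   0   0   0   3   3   3   3   3   3   3
  2   0   0   1   1   1   1   3   3   4   4   4   4   4
  3   0   0   1   3   3   4   4   4   4   6   6   7   7
  4   0   0   1   3   9   9  10  12  12  13  13  13  13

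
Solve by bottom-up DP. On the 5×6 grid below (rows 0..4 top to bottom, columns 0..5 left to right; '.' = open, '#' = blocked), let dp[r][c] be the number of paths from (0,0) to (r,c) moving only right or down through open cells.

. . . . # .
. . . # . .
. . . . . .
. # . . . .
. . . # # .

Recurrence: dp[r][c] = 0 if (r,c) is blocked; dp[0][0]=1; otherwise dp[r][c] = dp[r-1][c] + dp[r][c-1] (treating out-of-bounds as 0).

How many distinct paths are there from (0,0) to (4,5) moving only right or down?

r\c   0   1   2   3   4   5
  0   1   1   1   1   0   0
  1   1   2   3   0   0   0
  2   1   3   6   6   6   6
  3   1   0   6  12  18  24
  4   1   1   7   0   0  24

24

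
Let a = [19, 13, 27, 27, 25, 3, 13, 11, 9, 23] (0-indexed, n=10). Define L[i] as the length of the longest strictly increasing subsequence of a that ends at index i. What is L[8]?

   i    0    1    2    3    4    5    6    7    8    9
a[i]   19   13   27   27   25    3   13   11    9   23
L[i]    1    1    2    2    2    1    2    2    2    3

2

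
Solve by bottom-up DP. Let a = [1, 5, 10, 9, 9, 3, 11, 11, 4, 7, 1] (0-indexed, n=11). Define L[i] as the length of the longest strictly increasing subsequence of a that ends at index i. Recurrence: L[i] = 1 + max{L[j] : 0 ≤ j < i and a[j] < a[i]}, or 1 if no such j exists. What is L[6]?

4

   i    0    1    2    3    4    5    6    7    8    9   10
a[i]    1    5   10    9    9    3   11   11    4    7    1
L[i]    1    2    3    3    3    2    4    4    3    4    1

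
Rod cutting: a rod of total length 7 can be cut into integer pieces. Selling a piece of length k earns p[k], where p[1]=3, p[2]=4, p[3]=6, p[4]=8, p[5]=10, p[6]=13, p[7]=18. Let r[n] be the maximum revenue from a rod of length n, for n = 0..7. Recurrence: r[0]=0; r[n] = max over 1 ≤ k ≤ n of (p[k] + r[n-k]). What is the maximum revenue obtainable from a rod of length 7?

   n    0    1    2    3    4    5    6    7
r[n]    0    3    6    9   12   15   18   21

21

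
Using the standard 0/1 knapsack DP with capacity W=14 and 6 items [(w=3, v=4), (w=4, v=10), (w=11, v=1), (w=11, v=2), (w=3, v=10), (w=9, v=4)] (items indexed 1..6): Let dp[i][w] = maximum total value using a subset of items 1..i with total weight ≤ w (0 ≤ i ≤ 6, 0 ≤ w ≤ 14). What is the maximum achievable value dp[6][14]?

24

i\w   0   1   2   3   4   5   6   7   8   9  10  11  12  13  14
  0   0   0   0   0   0   0   0   0   0   0   0   0   0   0   0
  1   0   0   0   4   4   4   4   4   4   4   4   4   4   4   4
  2   0   0   0   4  10  10  10  14  14  14  14  14  14  14  14
  3   0   0   0   4  10  10  10  14  14  14  14  14  14  14  14
  4   0   0   0   4  10  10  10  14  14  14  14  14  14  14  14
  5   0   0   0  10  10  10  14  20  20  20  24  24  24  24  24
  6   0   0   0  10  10  10  14  20  20  20  24  24  24  24  24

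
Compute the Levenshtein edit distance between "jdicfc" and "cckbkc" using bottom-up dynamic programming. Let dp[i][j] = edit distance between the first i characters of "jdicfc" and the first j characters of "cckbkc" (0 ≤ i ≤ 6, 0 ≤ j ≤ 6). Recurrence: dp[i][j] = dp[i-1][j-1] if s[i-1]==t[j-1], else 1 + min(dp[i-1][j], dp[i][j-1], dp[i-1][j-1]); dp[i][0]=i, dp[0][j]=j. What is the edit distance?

   ''  c  c  k  b  k  c
''  0  1  2  3  4  5  6
 j  1  1  2  3  4  5  6
 d  2  2  2  3  4  5  6
 i  3  3  3  3  4  5  6
 c  4  3  3  4  4  5  5
 f  5  4  4  4  5  5  6
 c  6  5  4  5  5  6  5

5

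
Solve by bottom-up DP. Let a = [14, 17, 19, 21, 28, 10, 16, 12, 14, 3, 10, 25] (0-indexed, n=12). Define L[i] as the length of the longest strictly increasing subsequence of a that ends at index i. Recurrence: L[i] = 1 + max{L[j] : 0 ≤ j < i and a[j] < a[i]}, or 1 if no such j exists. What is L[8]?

3

   i    0    1    2    3    4    5    6    7    8    9   10   11
a[i]   14   17   19   21   28   10   16   12   14    3   10   25
L[i]    1    2    3    4    5    1    2    2    3    1    2    5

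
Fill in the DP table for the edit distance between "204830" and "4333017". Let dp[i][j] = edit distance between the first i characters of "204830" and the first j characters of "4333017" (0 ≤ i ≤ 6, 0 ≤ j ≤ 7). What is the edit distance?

6

   ''  4  3  3  3  0  1  7
''  0  1  2  3  4  5  6  7
 2  1  1  2  3  4  5  6  7
 0  2  2  2  3  4  4  5  6
 4  3  2  3  3  4  5  5  6
 8  4  3  3  4  4  5  6  6
 3  5  4  3  3  4  5  6  7
 0  6  5  4  4  4  4  5  6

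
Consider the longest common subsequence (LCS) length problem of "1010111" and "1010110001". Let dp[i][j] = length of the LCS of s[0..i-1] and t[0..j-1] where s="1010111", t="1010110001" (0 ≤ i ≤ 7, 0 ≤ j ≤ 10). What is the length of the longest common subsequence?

7

   ''  1  0  1  0  1  1  0  0  0  1
''  0  0  0  0  0  0  0  0  0  0  0
 1  0  1  1  1  1  1  1  1  1  1  1
 0  0  1  2  2  2  2  2  2  2  2  2
 1  0  1  2  3  3  3  3  3  3  3  3
 0  0  1  2  3  4  4  4  4  4  4  4
 1  0  1  2  3  4  5  5  5  5  5  5
 1  0  1  2  3  4  5  6  6  6  6  6
 1  0  1  2  3  4  5  6  6  6  6  7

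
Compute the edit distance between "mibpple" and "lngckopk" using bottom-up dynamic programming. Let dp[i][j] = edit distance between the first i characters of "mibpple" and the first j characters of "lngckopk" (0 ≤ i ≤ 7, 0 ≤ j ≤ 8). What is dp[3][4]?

   ''  l  n  g  c  k  o  p  k
''  0  1  2  3  4  5  6  7  8
 m  1  1  2  3  4  5  6  7  8
 i  2  2  2  3  4  5  6  7  8
 b  3  3  3  3  4  5  6  7  8
 p  4  4  4  4  4  5  6  6  7
 p  5  5  5  5  5  5  6  6  7
 l  6  5  6  6  6  6  6  7  7
 e  7  6  6  7  7  7  7  7  8

4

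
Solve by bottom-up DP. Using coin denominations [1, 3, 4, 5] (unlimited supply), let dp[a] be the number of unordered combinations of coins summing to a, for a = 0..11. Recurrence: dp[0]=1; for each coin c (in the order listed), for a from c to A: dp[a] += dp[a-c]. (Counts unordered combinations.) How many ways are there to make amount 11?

after  coin     0     1     2     3     4     5     6     7     8     9    10    11
          1     1     1     1     1     1     1     1     1     1     1     1     1
          3     1     1     1     2     2     2     3     3     3     4     4     4
          4     1     1     1     2     3     3     4     5     6     7     8     9
          5     1     1     1     2     3     4     5     6     8    10    12    14

14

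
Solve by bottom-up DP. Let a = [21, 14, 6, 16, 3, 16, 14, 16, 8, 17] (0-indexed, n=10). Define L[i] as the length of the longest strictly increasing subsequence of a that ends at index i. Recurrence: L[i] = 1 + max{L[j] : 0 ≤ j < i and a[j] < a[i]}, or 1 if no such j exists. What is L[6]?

   i    0    1    2    3    4    5    6    7    8    9
a[i]   21   14    6   16    3   16   14   16    8   17
L[i]    1    1    1    2    1    2    2    3    2    4

2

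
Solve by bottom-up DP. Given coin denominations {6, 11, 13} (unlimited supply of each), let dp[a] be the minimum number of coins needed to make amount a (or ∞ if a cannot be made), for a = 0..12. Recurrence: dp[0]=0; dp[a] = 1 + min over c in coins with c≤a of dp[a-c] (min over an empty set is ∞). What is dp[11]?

 a  0  1  2  3  4  5  6  7  8  9 10 11 12
dp  0  -  -  -  -  -  1  -  -  -  -  1  2
(- denotes ∞ / unreachable)

1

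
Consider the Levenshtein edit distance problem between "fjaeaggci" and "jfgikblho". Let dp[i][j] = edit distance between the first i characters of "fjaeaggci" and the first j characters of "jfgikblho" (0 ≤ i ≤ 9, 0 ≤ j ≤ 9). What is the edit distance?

9

   ''  j  f  g  i  k  b  l  h  o
''  0  1  2  3  4  5  6  7  8  9
 f  1  1  1  2  3  4  5  6  7  8
 j  2  1  2  2  3  4  5  6  7  8
 a  3  2  2  3  3  4  5  6  7  8
 e  4  3  3  3  4  4  5  6  7  8
 a  5  4  4  4  4  5  5  6  7  8
 g  6  5  5  4  5  5  6  6  7  8
 g  7  6  6  5  5  6  6  7  7  8
 c  8  7  7  6  6  6  7  7  8  8
 i  9  8  8  7  6  7  7  8  8  9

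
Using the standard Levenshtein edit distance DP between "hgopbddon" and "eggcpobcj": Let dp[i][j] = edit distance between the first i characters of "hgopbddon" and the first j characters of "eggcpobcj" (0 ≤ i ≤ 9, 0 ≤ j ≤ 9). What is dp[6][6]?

   ''  e  g  g  c  p  o  b  c  j
''  0  1  2  3  4  5  6  7  8  9
 h  1  1  2  3  4  5  6  7  8  9
 g  2  2  1  2  3  4  5  6  7  8
 o  3  3  2  2  3  4  4  5  6  7
 p  4  4  3  3  3  3  4  5  6  7
 b  5  5  4  4  4  4  4  4  5  6
 d  6  6  5  5  5  5  5  5  5  6
 d  7  7  6  6  6  6  6  6  6  6
 o  8  8  7  7  7  7  6  7  7  7
 n  9  9  8  8  8  8  7  7  8  8

5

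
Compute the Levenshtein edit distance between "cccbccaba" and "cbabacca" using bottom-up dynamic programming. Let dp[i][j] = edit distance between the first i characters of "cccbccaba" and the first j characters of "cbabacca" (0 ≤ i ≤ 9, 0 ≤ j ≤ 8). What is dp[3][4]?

   ''  c  b  a  b  a  c  c  a
''  0  1  2  3  4  5  6  7  8
 c  1  0  1  2  3  4  5  6  7
 c  2  1  1  2  3  4  4  5  6
 c  3  2  2  2  3  4  4  4  5
 b  4  3  2  3  2  3  4  5  5
 c  5  4  3  3  3  3  3  4  5
 c  6  5  4  4  4  4  3  3  4
 a  7  6  5  4  5  4  4  4  3
 b  8  7  6  5  4  5  5  5  4
 a  9  8  7  6  5  4  5  6  5

3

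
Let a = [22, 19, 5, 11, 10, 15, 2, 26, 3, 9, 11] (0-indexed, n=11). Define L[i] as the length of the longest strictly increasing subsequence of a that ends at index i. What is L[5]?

3

   i    0    1    2    3    4    5    6    7    8    9   10
a[i]   22   19    5   11   10   15    2   26    3    9   11
L[i]    1    1    1    2    2    3    1    4    2    3    4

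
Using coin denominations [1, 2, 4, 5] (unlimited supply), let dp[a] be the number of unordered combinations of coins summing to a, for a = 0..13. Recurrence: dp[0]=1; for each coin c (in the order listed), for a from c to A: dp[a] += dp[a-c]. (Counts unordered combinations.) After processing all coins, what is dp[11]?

after  coin     0     1     2     3     4     5     6     7     8     9    10    11    12    13
          1     1     1     1     1     1     1     1     1     1     1     1     1     1     1
          2     1     1     2     2     3     3     4     4     5     5     6     6     7     7
          4     1     1     2     2     4     4     6     6     9     9    12    12    16    16
          5     1     1     2     2     4     5     7     8    11    13    17    19    24    27

19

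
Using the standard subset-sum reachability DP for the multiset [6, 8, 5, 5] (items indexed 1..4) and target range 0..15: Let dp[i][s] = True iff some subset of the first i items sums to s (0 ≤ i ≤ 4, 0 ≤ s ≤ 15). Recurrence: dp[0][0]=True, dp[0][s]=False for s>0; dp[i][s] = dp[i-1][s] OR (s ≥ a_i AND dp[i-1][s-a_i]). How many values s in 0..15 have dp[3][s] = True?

i\s   0   1   2   3   4   5   6   7   8   9  10  11  12  13  14  15
  0   T   F   F   F   F   F   F   F   F   F   F   F   F   F   F   F
  1   T   F   F   F   F   F   T   F   F   F   F   F   F   F   F   F
  2   T   F   F   F   F   F   T   F   T   F   F   F   F   F   T   F
  3   T   F   F   F   F   T   T   F   T   F   F   T   F   T   T   F
  4   T   F   F   F   F   T   T   F   T   F   T   T   F   T   T   F

7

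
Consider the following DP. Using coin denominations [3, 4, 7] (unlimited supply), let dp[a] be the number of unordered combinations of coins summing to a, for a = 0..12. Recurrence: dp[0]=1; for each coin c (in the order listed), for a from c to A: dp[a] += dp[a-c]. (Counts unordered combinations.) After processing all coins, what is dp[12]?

after  coin     0     1     2     3     4     5     6     7     8     9    10    11    12
          3     1     0     0     1     0     0     1     0     0     1     0     0     1
          4     1     0     0     1     1     0     1     1     1     1     1     1     2
          7     1     0     0     1     1     0     1     2     1     1     2     2     2

2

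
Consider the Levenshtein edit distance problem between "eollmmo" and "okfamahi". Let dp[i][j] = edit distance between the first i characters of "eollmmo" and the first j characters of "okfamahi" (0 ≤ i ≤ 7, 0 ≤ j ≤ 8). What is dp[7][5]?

   ''  o  k  f  a  m  a  h  i
''  0  1  2  3  4  5  6  7  8
 e  1  1  2  3  4  5  6  7  8
 o  2  1  2  3  4  5  6  7  8
 l  3  2  2  3  4  5  6  7  8
 l  4  3  3  3  4  5  6  7  8
 m  5  4  4  4  4  4  5  6  7
 m  6  5  5  5  5  4  5  6  7
 o  7  6  6  6  6  5  5  6  7

5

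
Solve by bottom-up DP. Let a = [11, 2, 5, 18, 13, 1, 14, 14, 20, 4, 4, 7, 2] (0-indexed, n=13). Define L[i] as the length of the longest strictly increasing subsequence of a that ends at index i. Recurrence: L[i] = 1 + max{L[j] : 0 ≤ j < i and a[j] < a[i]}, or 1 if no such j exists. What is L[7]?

4

   i    0    1    2    3    4    5    6    7    8    9   10   11   12
a[i]   11    2    5   18   13    1   14   14   20    4    4    7    2
L[i]    1    1    2    3    3    1    4    4    5    2    2    3    2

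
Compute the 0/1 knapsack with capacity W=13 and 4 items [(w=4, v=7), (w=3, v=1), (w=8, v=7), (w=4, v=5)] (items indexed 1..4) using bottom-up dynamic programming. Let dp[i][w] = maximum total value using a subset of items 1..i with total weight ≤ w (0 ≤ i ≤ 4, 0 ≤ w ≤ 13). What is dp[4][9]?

i\w   0   1   2   3   4   5   6   7   8   9  10  11  12  13
  0   0   0   0   0   0   0   0   0   0   0   0   0   0   0
  1   0   0   0   0   7   7   7   7   7   7   7   7   7   7
  2   0   0   0   1   7   7   7   8   8   8   8   8   8   8
  3   0   0   0   1   7   7   7   8   8   8   8   8  14  14
  4   0   0   0   1   7   7   7   8  12  12  12  13  14  14

12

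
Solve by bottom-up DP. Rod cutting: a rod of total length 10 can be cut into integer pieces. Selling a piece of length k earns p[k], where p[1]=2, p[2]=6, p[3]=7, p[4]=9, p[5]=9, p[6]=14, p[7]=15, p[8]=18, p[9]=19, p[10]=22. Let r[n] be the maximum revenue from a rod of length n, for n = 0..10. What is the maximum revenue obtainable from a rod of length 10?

30

   n    0    1    2    3    4    5    6    7    8    9   10
r[n]    0    2    6    8   12   14   18   20   24   26   30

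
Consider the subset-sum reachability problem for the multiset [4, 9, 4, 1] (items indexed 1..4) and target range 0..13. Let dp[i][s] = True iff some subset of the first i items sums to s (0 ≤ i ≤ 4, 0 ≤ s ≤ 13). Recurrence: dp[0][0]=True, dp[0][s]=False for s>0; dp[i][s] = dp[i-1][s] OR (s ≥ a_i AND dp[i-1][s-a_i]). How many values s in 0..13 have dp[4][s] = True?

i\s   0   1   2   3   4   5   6   7   8   9  10  11  12  13
  0   T   F   F   F   F   F   F   F   F   F   F   F   F   F
  1   T   F   F   F   T   F   F   F   F   F   F   F   F   F
  2   T   F   F   F   T   F   F   F   F   T   F   F   F   T
  3   T   F   F   F   T   F   F   F   T   T   F   F   F   T
  4   T   T   F   F   T   T   F   F   T   T   T   F   F   T

8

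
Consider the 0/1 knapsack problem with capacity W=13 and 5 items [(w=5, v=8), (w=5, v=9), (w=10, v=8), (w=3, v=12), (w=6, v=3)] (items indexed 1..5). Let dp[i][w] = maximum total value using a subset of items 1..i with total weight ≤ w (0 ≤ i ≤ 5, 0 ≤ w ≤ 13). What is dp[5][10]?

21

i\w   0   1   2   3   4   5   6   7   8   9  10  11  12  13
  0   0   0   0   0   0   0   0   0   0   0   0   0   0   0
  1   0   0   0   0   0   8   8   8   8   8   8   8   8   8
  2   0   0   0   0   0   9   9   9   9   9  17  17  17  17
  3   0   0   0   0   0   9   9   9   9   9  17  17  17  17
  4   0   0   0  12  12  12  12  12  21  21  21  21  21  29
  5   0   0   0  12  12  12  12  12  21  21  21  21  21  29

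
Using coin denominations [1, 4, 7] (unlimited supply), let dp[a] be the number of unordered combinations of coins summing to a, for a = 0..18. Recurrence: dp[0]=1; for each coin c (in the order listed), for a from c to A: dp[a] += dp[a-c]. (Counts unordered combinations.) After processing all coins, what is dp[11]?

after  coin     0     1     2     3     4     5     6     7     8     9    10    11    12    13    14    15    16    17    18
          1     1     1     1     1     1     1     1     1     1     1     1     1     1     1     1     1     1     1     1
          4     1     1     1     1     2     2     2     2     3     3     3     3     4     4     4     4     5     5     5
          7     1     1     1     1     2     2     2     3     4     4     4     5     6     6     7     8     9     9    10

5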